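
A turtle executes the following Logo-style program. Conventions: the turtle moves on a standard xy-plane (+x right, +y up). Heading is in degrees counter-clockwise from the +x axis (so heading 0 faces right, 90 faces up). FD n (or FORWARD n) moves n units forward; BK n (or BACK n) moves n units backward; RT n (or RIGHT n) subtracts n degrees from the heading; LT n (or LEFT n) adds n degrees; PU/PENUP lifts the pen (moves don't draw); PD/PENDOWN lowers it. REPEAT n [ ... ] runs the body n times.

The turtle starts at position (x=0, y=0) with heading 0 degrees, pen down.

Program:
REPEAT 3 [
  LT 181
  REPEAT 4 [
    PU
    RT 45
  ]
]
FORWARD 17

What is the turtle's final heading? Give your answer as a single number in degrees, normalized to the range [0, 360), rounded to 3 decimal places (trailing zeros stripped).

Executing turtle program step by step:
Start: pos=(0,0), heading=0, pen down
REPEAT 3 [
  -- iteration 1/3 --
  LT 181: heading 0 -> 181
  REPEAT 4 [
    -- iteration 1/4 --
    PU: pen up
    RT 45: heading 181 -> 136
    -- iteration 2/4 --
    PU: pen up
    RT 45: heading 136 -> 91
    -- iteration 3/4 --
    PU: pen up
    RT 45: heading 91 -> 46
    -- iteration 4/4 --
    PU: pen up
    RT 45: heading 46 -> 1
  ]
  -- iteration 2/3 --
  LT 181: heading 1 -> 182
  REPEAT 4 [
    -- iteration 1/4 --
    PU: pen up
    RT 45: heading 182 -> 137
    -- iteration 2/4 --
    PU: pen up
    RT 45: heading 137 -> 92
    -- iteration 3/4 --
    PU: pen up
    RT 45: heading 92 -> 47
    -- iteration 4/4 --
    PU: pen up
    RT 45: heading 47 -> 2
  ]
  -- iteration 3/3 --
  LT 181: heading 2 -> 183
  REPEAT 4 [
    -- iteration 1/4 --
    PU: pen up
    RT 45: heading 183 -> 138
    -- iteration 2/4 --
    PU: pen up
    RT 45: heading 138 -> 93
    -- iteration 3/4 --
    PU: pen up
    RT 45: heading 93 -> 48
    -- iteration 4/4 --
    PU: pen up
    RT 45: heading 48 -> 3
  ]
]
FD 17: (0,0) -> (16.977,0.89) [heading=3, move]
Final: pos=(16.977,0.89), heading=3, 0 segment(s) drawn

Answer: 3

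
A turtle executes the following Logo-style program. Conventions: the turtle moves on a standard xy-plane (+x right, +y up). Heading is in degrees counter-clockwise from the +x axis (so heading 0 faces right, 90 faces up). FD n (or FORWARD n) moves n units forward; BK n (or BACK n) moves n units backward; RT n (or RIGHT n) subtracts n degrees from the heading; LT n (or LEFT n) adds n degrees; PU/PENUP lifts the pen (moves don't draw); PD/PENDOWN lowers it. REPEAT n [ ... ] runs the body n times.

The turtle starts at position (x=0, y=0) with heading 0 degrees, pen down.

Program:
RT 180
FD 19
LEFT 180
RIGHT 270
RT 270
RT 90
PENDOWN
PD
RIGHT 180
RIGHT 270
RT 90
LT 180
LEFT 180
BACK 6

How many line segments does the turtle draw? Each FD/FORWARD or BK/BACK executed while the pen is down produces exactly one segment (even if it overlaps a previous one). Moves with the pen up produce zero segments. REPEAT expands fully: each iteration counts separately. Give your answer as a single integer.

Answer: 2

Derivation:
Executing turtle program step by step:
Start: pos=(0,0), heading=0, pen down
RT 180: heading 0 -> 180
FD 19: (0,0) -> (-19,0) [heading=180, draw]
LT 180: heading 180 -> 0
RT 270: heading 0 -> 90
RT 270: heading 90 -> 180
RT 90: heading 180 -> 90
PD: pen down
PD: pen down
RT 180: heading 90 -> 270
RT 270: heading 270 -> 0
RT 90: heading 0 -> 270
LT 180: heading 270 -> 90
LT 180: heading 90 -> 270
BK 6: (-19,0) -> (-19,6) [heading=270, draw]
Final: pos=(-19,6), heading=270, 2 segment(s) drawn
Segments drawn: 2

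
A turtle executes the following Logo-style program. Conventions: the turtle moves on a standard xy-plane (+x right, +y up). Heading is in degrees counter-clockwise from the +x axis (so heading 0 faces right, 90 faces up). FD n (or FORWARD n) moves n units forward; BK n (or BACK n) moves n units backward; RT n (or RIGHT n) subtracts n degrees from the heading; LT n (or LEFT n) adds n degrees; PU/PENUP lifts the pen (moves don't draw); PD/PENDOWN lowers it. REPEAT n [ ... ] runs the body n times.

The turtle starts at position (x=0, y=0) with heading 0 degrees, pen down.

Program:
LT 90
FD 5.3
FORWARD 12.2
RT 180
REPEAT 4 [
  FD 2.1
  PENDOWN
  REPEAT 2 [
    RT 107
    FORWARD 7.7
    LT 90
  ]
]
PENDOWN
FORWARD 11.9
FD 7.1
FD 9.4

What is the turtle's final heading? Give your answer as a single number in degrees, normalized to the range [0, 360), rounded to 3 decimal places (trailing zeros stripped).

Answer: 134

Derivation:
Executing turtle program step by step:
Start: pos=(0,0), heading=0, pen down
LT 90: heading 0 -> 90
FD 5.3: (0,0) -> (0,5.3) [heading=90, draw]
FD 12.2: (0,5.3) -> (0,17.5) [heading=90, draw]
RT 180: heading 90 -> 270
REPEAT 4 [
  -- iteration 1/4 --
  FD 2.1: (0,17.5) -> (0,15.4) [heading=270, draw]
  PD: pen down
  REPEAT 2 [
    -- iteration 1/2 --
    RT 107: heading 270 -> 163
    FD 7.7: (0,15.4) -> (-7.364,17.651) [heading=163, draw]
    LT 90: heading 163 -> 253
    -- iteration 2/2 --
    RT 107: heading 253 -> 146
    FD 7.7: (-7.364,17.651) -> (-13.747,21.957) [heading=146, draw]
    LT 90: heading 146 -> 236
  ]
  -- iteration 2/4 --
  FD 2.1: (-13.747,21.957) -> (-14.921,20.216) [heading=236, draw]
  PD: pen down
  REPEAT 2 [
    -- iteration 1/2 --
    RT 107: heading 236 -> 129
    FD 7.7: (-14.921,20.216) -> (-19.767,26.2) [heading=129, draw]
    LT 90: heading 129 -> 219
    -- iteration 2/2 --
    RT 107: heading 219 -> 112
    FD 7.7: (-19.767,26.2) -> (-22.652,33.339) [heading=112, draw]
    LT 90: heading 112 -> 202
  ]
  -- iteration 3/4 --
  FD 2.1: (-22.652,33.339) -> (-24.599,32.553) [heading=202, draw]
  PD: pen down
  REPEAT 2 [
    -- iteration 1/2 --
    RT 107: heading 202 -> 95
    FD 7.7: (-24.599,32.553) -> (-25.27,40.223) [heading=95, draw]
    LT 90: heading 95 -> 185
    -- iteration 2/2 --
    RT 107: heading 185 -> 78
    FD 7.7: (-25.27,40.223) -> (-23.669,47.755) [heading=78, draw]
    LT 90: heading 78 -> 168
  ]
  -- iteration 4/4 --
  FD 2.1: (-23.669,47.755) -> (-25.723,48.192) [heading=168, draw]
  PD: pen down
  REPEAT 2 [
    -- iteration 1/2 --
    RT 107: heading 168 -> 61
    FD 7.7: (-25.723,48.192) -> (-21.99,54.926) [heading=61, draw]
    LT 90: heading 61 -> 151
    -- iteration 2/2 --
    RT 107: heading 151 -> 44
    FD 7.7: (-21.99,54.926) -> (-16.451,60.275) [heading=44, draw]
    LT 90: heading 44 -> 134
  ]
]
PD: pen down
FD 11.9: (-16.451,60.275) -> (-24.718,68.835) [heading=134, draw]
FD 7.1: (-24.718,68.835) -> (-29.65,73.943) [heading=134, draw]
FD 9.4: (-29.65,73.943) -> (-36.179,80.704) [heading=134, draw]
Final: pos=(-36.179,80.704), heading=134, 17 segment(s) drawn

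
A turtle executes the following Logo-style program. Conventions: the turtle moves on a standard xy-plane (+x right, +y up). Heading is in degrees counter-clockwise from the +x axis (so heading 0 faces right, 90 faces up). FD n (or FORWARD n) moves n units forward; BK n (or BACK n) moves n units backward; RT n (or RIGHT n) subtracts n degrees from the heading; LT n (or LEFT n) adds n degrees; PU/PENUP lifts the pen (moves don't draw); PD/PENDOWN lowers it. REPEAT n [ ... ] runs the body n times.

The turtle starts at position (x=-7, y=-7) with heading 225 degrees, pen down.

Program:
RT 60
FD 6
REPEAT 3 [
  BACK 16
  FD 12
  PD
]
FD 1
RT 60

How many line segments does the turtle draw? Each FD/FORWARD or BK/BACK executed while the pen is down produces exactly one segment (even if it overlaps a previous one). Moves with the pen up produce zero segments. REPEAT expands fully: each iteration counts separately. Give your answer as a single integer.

Answer: 8

Derivation:
Executing turtle program step by step:
Start: pos=(-7,-7), heading=225, pen down
RT 60: heading 225 -> 165
FD 6: (-7,-7) -> (-12.796,-5.447) [heading=165, draw]
REPEAT 3 [
  -- iteration 1/3 --
  BK 16: (-12.796,-5.447) -> (2.659,-9.588) [heading=165, draw]
  FD 12: (2.659,-9.588) -> (-8.932,-6.482) [heading=165, draw]
  PD: pen down
  -- iteration 2/3 --
  BK 16: (-8.932,-6.482) -> (6.523,-10.623) [heading=165, draw]
  FD 12: (6.523,-10.623) -> (-5.068,-7.518) [heading=165, draw]
  PD: pen down
  -- iteration 3/3 --
  BK 16: (-5.068,-7.518) -> (10.387,-11.659) [heading=165, draw]
  FD 12: (10.387,-11.659) -> (-1.204,-8.553) [heading=165, draw]
  PD: pen down
]
FD 1: (-1.204,-8.553) -> (-2.17,-8.294) [heading=165, draw]
RT 60: heading 165 -> 105
Final: pos=(-2.17,-8.294), heading=105, 8 segment(s) drawn
Segments drawn: 8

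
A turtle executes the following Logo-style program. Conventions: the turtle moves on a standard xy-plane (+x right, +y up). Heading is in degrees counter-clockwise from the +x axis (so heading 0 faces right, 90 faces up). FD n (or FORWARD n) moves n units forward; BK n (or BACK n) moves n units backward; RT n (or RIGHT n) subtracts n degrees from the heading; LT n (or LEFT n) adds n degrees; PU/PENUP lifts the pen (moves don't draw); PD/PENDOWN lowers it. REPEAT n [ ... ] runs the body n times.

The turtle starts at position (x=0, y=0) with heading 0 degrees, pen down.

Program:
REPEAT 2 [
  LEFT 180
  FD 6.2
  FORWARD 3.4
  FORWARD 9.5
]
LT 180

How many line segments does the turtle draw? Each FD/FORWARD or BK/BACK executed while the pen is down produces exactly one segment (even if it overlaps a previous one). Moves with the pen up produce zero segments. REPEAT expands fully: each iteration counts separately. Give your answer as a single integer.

Answer: 6

Derivation:
Executing turtle program step by step:
Start: pos=(0,0), heading=0, pen down
REPEAT 2 [
  -- iteration 1/2 --
  LT 180: heading 0 -> 180
  FD 6.2: (0,0) -> (-6.2,0) [heading=180, draw]
  FD 3.4: (-6.2,0) -> (-9.6,0) [heading=180, draw]
  FD 9.5: (-9.6,0) -> (-19.1,0) [heading=180, draw]
  -- iteration 2/2 --
  LT 180: heading 180 -> 0
  FD 6.2: (-19.1,0) -> (-12.9,0) [heading=0, draw]
  FD 3.4: (-12.9,0) -> (-9.5,0) [heading=0, draw]
  FD 9.5: (-9.5,0) -> (0,0) [heading=0, draw]
]
LT 180: heading 0 -> 180
Final: pos=(0,0), heading=180, 6 segment(s) drawn
Segments drawn: 6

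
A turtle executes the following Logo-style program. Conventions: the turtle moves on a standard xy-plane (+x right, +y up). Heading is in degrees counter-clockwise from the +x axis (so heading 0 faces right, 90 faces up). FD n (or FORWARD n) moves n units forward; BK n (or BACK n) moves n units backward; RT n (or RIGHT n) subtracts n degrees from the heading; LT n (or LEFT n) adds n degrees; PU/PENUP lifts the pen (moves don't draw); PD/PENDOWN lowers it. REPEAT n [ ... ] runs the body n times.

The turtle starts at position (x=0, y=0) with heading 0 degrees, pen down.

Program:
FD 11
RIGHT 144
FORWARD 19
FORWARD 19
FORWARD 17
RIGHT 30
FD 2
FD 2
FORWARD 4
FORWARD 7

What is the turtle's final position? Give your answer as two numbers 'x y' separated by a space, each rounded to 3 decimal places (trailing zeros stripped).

Executing turtle program step by step:
Start: pos=(0,0), heading=0, pen down
FD 11: (0,0) -> (11,0) [heading=0, draw]
RT 144: heading 0 -> 216
FD 19: (11,0) -> (-4.371,-11.168) [heading=216, draw]
FD 19: (-4.371,-11.168) -> (-19.743,-22.336) [heading=216, draw]
FD 17: (-19.743,-22.336) -> (-33.496,-32.328) [heading=216, draw]
RT 30: heading 216 -> 186
FD 2: (-33.496,-32.328) -> (-35.485,-32.537) [heading=186, draw]
FD 2: (-35.485,-32.537) -> (-37.474,-32.746) [heading=186, draw]
FD 4: (-37.474,-32.746) -> (-41.452,-33.164) [heading=186, draw]
FD 7: (-41.452,-33.164) -> (-48.414,-33.896) [heading=186, draw]
Final: pos=(-48.414,-33.896), heading=186, 8 segment(s) drawn

Answer: -48.414 -33.896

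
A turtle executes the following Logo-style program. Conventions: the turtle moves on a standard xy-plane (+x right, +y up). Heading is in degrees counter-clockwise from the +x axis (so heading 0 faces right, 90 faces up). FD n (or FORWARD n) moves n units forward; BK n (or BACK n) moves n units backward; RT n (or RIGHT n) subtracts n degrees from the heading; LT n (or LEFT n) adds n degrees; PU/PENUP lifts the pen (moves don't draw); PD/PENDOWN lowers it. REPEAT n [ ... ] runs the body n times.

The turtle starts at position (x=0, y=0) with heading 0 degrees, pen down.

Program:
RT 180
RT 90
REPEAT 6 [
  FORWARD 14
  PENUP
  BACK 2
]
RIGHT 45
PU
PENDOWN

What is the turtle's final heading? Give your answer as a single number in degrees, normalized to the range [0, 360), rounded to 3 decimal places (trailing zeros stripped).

Executing turtle program step by step:
Start: pos=(0,0), heading=0, pen down
RT 180: heading 0 -> 180
RT 90: heading 180 -> 90
REPEAT 6 [
  -- iteration 1/6 --
  FD 14: (0,0) -> (0,14) [heading=90, draw]
  PU: pen up
  BK 2: (0,14) -> (0,12) [heading=90, move]
  -- iteration 2/6 --
  FD 14: (0,12) -> (0,26) [heading=90, move]
  PU: pen up
  BK 2: (0,26) -> (0,24) [heading=90, move]
  -- iteration 3/6 --
  FD 14: (0,24) -> (0,38) [heading=90, move]
  PU: pen up
  BK 2: (0,38) -> (0,36) [heading=90, move]
  -- iteration 4/6 --
  FD 14: (0,36) -> (0,50) [heading=90, move]
  PU: pen up
  BK 2: (0,50) -> (0,48) [heading=90, move]
  -- iteration 5/6 --
  FD 14: (0,48) -> (0,62) [heading=90, move]
  PU: pen up
  BK 2: (0,62) -> (0,60) [heading=90, move]
  -- iteration 6/6 --
  FD 14: (0,60) -> (0,74) [heading=90, move]
  PU: pen up
  BK 2: (0,74) -> (0,72) [heading=90, move]
]
RT 45: heading 90 -> 45
PU: pen up
PD: pen down
Final: pos=(0,72), heading=45, 1 segment(s) drawn

Answer: 45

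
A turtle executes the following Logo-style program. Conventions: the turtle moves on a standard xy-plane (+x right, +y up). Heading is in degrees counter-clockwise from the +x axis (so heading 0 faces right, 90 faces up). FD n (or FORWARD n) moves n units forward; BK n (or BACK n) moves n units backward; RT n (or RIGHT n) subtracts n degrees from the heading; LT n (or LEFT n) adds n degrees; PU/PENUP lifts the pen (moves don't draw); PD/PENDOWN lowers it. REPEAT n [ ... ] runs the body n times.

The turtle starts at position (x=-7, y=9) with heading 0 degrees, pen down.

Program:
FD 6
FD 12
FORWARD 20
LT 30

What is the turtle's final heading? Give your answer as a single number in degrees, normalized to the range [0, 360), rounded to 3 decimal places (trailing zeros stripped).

Executing turtle program step by step:
Start: pos=(-7,9), heading=0, pen down
FD 6: (-7,9) -> (-1,9) [heading=0, draw]
FD 12: (-1,9) -> (11,9) [heading=0, draw]
FD 20: (11,9) -> (31,9) [heading=0, draw]
LT 30: heading 0 -> 30
Final: pos=(31,9), heading=30, 3 segment(s) drawn

Answer: 30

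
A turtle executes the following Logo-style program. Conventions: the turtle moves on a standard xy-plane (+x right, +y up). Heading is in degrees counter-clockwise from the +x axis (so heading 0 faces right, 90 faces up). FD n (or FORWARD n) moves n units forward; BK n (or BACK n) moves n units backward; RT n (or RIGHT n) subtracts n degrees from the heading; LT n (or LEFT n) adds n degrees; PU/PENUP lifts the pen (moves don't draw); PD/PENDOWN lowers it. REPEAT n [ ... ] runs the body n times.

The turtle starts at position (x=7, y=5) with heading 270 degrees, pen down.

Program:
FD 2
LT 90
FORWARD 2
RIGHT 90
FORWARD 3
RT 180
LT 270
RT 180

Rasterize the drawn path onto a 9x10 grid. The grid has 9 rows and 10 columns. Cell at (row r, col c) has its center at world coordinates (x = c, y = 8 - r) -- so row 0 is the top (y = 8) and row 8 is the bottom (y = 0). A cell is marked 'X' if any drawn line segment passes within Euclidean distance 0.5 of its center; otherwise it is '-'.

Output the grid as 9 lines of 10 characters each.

Answer: ----------
----------
----------
-------X--
-------X--
-------XXX
---------X
---------X
---------X

Derivation:
Segment 0: (7,5) -> (7,3)
Segment 1: (7,3) -> (9,3)
Segment 2: (9,3) -> (9,-0)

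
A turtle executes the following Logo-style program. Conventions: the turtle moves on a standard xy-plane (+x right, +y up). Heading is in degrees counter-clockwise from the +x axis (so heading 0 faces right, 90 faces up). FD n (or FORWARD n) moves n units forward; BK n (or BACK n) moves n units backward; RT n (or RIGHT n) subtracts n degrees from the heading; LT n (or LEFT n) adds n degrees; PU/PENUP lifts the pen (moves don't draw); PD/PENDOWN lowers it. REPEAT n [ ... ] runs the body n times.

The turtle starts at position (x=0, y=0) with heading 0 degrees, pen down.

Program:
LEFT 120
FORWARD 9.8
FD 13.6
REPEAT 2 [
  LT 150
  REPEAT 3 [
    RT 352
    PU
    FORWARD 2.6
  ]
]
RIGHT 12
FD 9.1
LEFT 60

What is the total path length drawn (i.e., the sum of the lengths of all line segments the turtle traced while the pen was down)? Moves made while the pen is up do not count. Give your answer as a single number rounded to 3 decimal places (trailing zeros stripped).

Executing turtle program step by step:
Start: pos=(0,0), heading=0, pen down
LT 120: heading 0 -> 120
FD 9.8: (0,0) -> (-4.9,8.487) [heading=120, draw]
FD 13.6: (-4.9,8.487) -> (-11.7,20.265) [heading=120, draw]
REPEAT 2 [
  -- iteration 1/2 --
  LT 150: heading 120 -> 270
  REPEAT 3 [
    -- iteration 1/3 --
    RT 352: heading 270 -> 278
    PU: pen up
    FD 2.6: (-11.7,20.265) -> (-11.338,17.69) [heading=278, move]
    -- iteration 2/3 --
    RT 352: heading 278 -> 286
    PU: pen up
    FD 2.6: (-11.338,17.69) -> (-10.621,15.191) [heading=286, move]
    -- iteration 3/3 --
    RT 352: heading 286 -> 294
    PU: pen up
    FD 2.6: (-10.621,15.191) -> (-9.564,12.816) [heading=294, move]
  ]
  -- iteration 2/2 --
  LT 150: heading 294 -> 84
  REPEAT 3 [
    -- iteration 1/3 --
    RT 352: heading 84 -> 92
    PU: pen up
    FD 2.6: (-9.564,12.816) -> (-9.655,15.414) [heading=92, move]
    -- iteration 2/3 --
    RT 352: heading 92 -> 100
    PU: pen up
    FD 2.6: (-9.655,15.414) -> (-10.106,17.975) [heading=100, move]
    -- iteration 3/3 --
    RT 352: heading 100 -> 108
    PU: pen up
    FD 2.6: (-10.106,17.975) -> (-10.91,20.447) [heading=108, move]
  ]
]
RT 12: heading 108 -> 96
FD 9.1: (-10.91,20.447) -> (-11.861,29.498) [heading=96, move]
LT 60: heading 96 -> 156
Final: pos=(-11.861,29.498), heading=156, 2 segment(s) drawn

Segment lengths:
  seg 1: (0,0) -> (-4.9,8.487), length = 9.8
  seg 2: (-4.9,8.487) -> (-11.7,20.265), length = 13.6
Total = 23.4

Answer: 23.4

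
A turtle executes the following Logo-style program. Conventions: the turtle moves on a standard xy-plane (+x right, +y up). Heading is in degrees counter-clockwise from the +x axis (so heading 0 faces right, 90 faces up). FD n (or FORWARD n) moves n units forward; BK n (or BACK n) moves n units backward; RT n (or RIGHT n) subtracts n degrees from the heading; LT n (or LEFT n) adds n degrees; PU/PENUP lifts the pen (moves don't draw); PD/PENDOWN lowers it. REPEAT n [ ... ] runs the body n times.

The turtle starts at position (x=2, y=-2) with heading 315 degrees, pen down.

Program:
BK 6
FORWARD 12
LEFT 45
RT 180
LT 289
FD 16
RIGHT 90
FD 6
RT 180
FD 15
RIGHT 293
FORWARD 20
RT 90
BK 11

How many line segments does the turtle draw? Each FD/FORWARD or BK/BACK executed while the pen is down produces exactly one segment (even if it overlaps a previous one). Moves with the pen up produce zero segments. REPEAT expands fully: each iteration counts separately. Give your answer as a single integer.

Answer: 7

Derivation:
Executing turtle program step by step:
Start: pos=(2,-2), heading=315, pen down
BK 6: (2,-2) -> (-2.243,2.243) [heading=315, draw]
FD 12: (-2.243,2.243) -> (6.243,-6.243) [heading=315, draw]
LT 45: heading 315 -> 0
RT 180: heading 0 -> 180
LT 289: heading 180 -> 109
FD 16: (6.243,-6.243) -> (1.034,8.886) [heading=109, draw]
RT 90: heading 109 -> 19
FD 6: (1.034,8.886) -> (6.707,10.839) [heading=19, draw]
RT 180: heading 19 -> 199
FD 15: (6.707,10.839) -> (-7.476,5.956) [heading=199, draw]
RT 293: heading 199 -> 266
FD 20: (-7.476,5.956) -> (-8.871,-13.996) [heading=266, draw]
RT 90: heading 266 -> 176
BK 11: (-8.871,-13.996) -> (2.102,-14.763) [heading=176, draw]
Final: pos=(2.102,-14.763), heading=176, 7 segment(s) drawn
Segments drawn: 7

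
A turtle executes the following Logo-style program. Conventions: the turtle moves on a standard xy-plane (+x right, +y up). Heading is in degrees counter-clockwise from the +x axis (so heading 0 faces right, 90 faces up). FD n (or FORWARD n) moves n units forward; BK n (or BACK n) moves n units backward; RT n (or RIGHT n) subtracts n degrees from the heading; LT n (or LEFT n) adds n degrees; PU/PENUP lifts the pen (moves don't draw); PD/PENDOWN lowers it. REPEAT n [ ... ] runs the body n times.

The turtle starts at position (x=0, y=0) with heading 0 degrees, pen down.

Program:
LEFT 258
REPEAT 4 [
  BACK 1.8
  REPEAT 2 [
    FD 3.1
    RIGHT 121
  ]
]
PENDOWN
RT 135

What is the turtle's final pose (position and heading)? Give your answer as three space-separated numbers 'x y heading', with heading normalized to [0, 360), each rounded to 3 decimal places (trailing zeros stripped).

Executing turtle program step by step:
Start: pos=(0,0), heading=0, pen down
LT 258: heading 0 -> 258
REPEAT 4 [
  -- iteration 1/4 --
  BK 1.8: (0,0) -> (0.374,1.761) [heading=258, draw]
  REPEAT 2 [
    -- iteration 1/2 --
    FD 3.1: (0.374,1.761) -> (-0.27,-1.272) [heading=258, draw]
    RT 121: heading 258 -> 137
    -- iteration 2/2 --
    FD 3.1: (-0.27,-1.272) -> (-2.537,0.843) [heading=137, draw]
    RT 121: heading 137 -> 16
  ]
  -- iteration 2/4 --
  BK 1.8: (-2.537,0.843) -> (-4.268,0.346) [heading=16, draw]
  REPEAT 2 [
    -- iteration 1/2 --
    FD 3.1: (-4.268,0.346) -> (-1.288,1.201) [heading=16, draw]
    RT 121: heading 16 -> 255
    -- iteration 2/2 --
    FD 3.1: (-1.288,1.201) -> (-2.09,-1.793) [heading=255, draw]
    RT 121: heading 255 -> 134
  ]
  -- iteration 3/4 --
  BK 1.8: (-2.09,-1.793) -> (-0.84,-3.088) [heading=134, draw]
  REPEAT 2 [
    -- iteration 1/2 --
    FD 3.1: (-0.84,-3.088) -> (-2.993,-0.858) [heading=134, draw]
    RT 121: heading 134 -> 13
    -- iteration 2/2 --
    FD 3.1: (-2.993,-0.858) -> (0.027,-0.161) [heading=13, draw]
    RT 121: heading 13 -> 252
  ]
  -- iteration 4/4 --
  BK 1.8: (0.027,-0.161) -> (0.584,1.551) [heading=252, draw]
  REPEAT 2 [
    -- iteration 1/2 --
    FD 3.1: (0.584,1.551) -> (-0.374,-1.397) [heading=252, draw]
    RT 121: heading 252 -> 131
    -- iteration 2/2 --
    FD 3.1: (-0.374,-1.397) -> (-2.408,0.942) [heading=131, draw]
    RT 121: heading 131 -> 10
  ]
]
PD: pen down
RT 135: heading 10 -> 235
Final: pos=(-2.408,0.942), heading=235, 12 segment(s) drawn

Answer: -2.408 0.942 235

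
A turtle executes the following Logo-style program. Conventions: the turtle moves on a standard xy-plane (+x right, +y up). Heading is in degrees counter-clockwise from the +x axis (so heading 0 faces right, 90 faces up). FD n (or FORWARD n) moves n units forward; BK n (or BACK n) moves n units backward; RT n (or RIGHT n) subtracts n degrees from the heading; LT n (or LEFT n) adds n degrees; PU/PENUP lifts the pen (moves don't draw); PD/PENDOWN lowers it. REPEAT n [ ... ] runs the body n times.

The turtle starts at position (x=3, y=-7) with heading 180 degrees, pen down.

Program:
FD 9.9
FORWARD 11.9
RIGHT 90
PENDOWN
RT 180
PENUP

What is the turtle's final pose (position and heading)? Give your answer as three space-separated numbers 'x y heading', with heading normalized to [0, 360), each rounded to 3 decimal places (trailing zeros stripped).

Answer: -18.8 -7 270

Derivation:
Executing turtle program step by step:
Start: pos=(3,-7), heading=180, pen down
FD 9.9: (3,-7) -> (-6.9,-7) [heading=180, draw]
FD 11.9: (-6.9,-7) -> (-18.8,-7) [heading=180, draw]
RT 90: heading 180 -> 90
PD: pen down
RT 180: heading 90 -> 270
PU: pen up
Final: pos=(-18.8,-7), heading=270, 2 segment(s) drawn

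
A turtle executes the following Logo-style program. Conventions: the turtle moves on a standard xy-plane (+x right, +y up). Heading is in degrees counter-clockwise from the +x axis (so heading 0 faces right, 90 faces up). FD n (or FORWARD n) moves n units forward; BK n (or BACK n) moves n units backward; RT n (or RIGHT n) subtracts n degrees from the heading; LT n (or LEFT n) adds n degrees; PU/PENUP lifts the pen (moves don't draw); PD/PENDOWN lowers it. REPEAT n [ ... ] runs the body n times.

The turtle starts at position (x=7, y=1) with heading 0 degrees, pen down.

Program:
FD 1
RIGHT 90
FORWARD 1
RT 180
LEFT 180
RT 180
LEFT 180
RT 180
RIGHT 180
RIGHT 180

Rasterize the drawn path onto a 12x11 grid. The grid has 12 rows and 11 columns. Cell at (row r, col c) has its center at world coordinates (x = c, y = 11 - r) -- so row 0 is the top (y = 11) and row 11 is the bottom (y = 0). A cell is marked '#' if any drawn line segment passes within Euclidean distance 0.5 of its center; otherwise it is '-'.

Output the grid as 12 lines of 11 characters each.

Segment 0: (7,1) -> (8,1)
Segment 1: (8,1) -> (8,0)

Answer: -----------
-----------
-----------
-----------
-----------
-----------
-----------
-----------
-----------
-----------
-------##--
--------#--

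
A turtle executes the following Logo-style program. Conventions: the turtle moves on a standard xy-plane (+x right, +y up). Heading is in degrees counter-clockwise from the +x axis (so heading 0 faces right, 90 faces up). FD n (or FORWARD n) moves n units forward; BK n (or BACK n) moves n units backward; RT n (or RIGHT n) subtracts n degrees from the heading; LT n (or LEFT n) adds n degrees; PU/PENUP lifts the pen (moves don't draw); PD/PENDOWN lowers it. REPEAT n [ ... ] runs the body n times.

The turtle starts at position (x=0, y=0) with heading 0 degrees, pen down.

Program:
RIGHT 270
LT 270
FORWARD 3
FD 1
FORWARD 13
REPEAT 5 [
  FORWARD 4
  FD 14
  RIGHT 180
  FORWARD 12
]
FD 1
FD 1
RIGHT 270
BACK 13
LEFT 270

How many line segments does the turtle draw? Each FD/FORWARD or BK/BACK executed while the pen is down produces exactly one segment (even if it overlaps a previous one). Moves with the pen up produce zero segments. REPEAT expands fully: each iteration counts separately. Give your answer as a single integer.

Executing turtle program step by step:
Start: pos=(0,0), heading=0, pen down
RT 270: heading 0 -> 90
LT 270: heading 90 -> 0
FD 3: (0,0) -> (3,0) [heading=0, draw]
FD 1: (3,0) -> (4,0) [heading=0, draw]
FD 13: (4,0) -> (17,0) [heading=0, draw]
REPEAT 5 [
  -- iteration 1/5 --
  FD 4: (17,0) -> (21,0) [heading=0, draw]
  FD 14: (21,0) -> (35,0) [heading=0, draw]
  RT 180: heading 0 -> 180
  FD 12: (35,0) -> (23,0) [heading=180, draw]
  -- iteration 2/5 --
  FD 4: (23,0) -> (19,0) [heading=180, draw]
  FD 14: (19,0) -> (5,0) [heading=180, draw]
  RT 180: heading 180 -> 0
  FD 12: (5,0) -> (17,0) [heading=0, draw]
  -- iteration 3/5 --
  FD 4: (17,0) -> (21,0) [heading=0, draw]
  FD 14: (21,0) -> (35,0) [heading=0, draw]
  RT 180: heading 0 -> 180
  FD 12: (35,0) -> (23,0) [heading=180, draw]
  -- iteration 4/5 --
  FD 4: (23,0) -> (19,0) [heading=180, draw]
  FD 14: (19,0) -> (5,0) [heading=180, draw]
  RT 180: heading 180 -> 0
  FD 12: (5,0) -> (17,0) [heading=0, draw]
  -- iteration 5/5 --
  FD 4: (17,0) -> (21,0) [heading=0, draw]
  FD 14: (21,0) -> (35,0) [heading=0, draw]
  RT 180: heading 0 -> 180
  FD 12: (35,0) -> (23,0) [heading=180, draw]
]
FD 1: (23,0) -> (22,0) [heading=180, draw]
FD 1: (22,0) -> (21,0) [heading=180, draw]
RT 270: heading 180 -> 270
BK 13: (21,0) -> (21,13) [heading=270, draw]
LT 270: heading 270 -> 180
Final: pos=(21,13), heading=180, 21 segment(s) drawn
Segments drawn: 21

Answer: 21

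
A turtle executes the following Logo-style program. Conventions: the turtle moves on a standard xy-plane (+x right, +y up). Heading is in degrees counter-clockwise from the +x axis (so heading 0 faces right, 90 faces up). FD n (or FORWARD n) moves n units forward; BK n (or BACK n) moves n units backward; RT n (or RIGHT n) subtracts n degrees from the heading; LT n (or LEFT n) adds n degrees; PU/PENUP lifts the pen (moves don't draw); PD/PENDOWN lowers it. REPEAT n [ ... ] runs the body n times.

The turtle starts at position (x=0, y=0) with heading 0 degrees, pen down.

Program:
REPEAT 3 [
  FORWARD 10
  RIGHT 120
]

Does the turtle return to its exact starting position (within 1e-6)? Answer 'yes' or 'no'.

Executing turtle program step by step:
Start: pos=(0,0), heading=0, pen down
REPEAT 3 [
  -- iteration 1/3 --
  FD 10: (0,0) -> (10,0) [heading=0, draw]
  RT 120: heading 0 -> 240
  -- iteration 2/3 --
  FD 10: (10,0) -> (5,-8.66) [heading=240, draw]
  RT 120: heading 240 -> 120
  -- iteration 3/3 --
  FD 10: (5,-8.66) -> (0,0) [heading=120, draw]
  RT 120: heading 120 -> 0
]
Final: pos=(0,0), heading=0, 3 segment(s) drawn

Start position: (0, 0)
Final position: (0, 0)
Distance = 0; < 1e-6 -> CLOSED

Answer: yes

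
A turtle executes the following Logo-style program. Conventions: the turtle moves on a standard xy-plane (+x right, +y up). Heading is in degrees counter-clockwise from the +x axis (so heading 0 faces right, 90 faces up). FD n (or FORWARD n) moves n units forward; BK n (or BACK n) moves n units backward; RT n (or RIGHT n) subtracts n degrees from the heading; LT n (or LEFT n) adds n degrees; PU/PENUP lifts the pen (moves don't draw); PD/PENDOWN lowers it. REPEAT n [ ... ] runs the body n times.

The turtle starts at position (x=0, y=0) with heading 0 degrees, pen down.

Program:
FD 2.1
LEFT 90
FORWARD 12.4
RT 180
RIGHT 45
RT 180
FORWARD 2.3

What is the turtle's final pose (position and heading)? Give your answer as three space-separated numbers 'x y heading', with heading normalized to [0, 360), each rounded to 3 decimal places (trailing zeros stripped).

Answer: 3.726 14.026 45

Derivation:
Executing turtle program step by step:
Start: pos=(0,0), heading=0, pen down
FD 2.1: (0,0) -> (2.1,0) [heading=0, draw]
LT 90: heading 0 -> 90
FD 12.4: (2.1,0) -> (2.1,12.4) [heading=90, draw]
RT 180: heading 90 -> 270
RT 45: heading 270 -> 225
RT 180: heading 225 -> 45
FD 2.3: (2.1,12.4) -> (3.726,14.026) [heading=45, draw]
Final: pos=(3.726,14.026), heading=45, 3 segment(s) drawn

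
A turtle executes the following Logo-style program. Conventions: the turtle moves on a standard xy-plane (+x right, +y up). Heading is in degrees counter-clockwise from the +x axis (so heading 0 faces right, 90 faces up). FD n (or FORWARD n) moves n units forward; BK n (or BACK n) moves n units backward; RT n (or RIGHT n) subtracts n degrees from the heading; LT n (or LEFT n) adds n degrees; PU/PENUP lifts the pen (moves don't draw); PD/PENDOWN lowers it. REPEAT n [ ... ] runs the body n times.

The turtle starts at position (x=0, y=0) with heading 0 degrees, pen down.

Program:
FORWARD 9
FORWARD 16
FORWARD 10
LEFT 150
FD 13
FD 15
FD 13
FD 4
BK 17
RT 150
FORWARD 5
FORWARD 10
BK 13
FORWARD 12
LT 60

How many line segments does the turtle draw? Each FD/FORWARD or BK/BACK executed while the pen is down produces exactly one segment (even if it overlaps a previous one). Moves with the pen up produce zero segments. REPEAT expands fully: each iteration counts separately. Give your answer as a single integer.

Executing turtle program step by step:
Start: pos=(0,0), heading=0, pen down
FD 9: (0,0) -> (9,0) [heading=0, draw]
FD 16: (9,0) -> (25,0) [heading=0, draw]
FD 10: (25,0) -> (35,0) [heading=0, draw]
LT 150: heading 0 -> 150
FD 13: (35,0) -> (23.742,6.5) [heading=150, draw]
FD 15: (23.742,6.5) -> (10.751,14) [heading=150, draw]
FD 13: (10.751,14) -> (-0.507,20.5) [heading=150, draw]
FD 4: (-0.507,20.5) -> (-3.971,22.5) [heading=150, draw]
BK 17: (-3.971,22.5) -> (10.751,14) [heading=150, draw]
RT 150: heading 150 -> 0
FD 5: (10.751,14) -> (15.751,14) [heading=0, draw]
FD 10: (15.751,14) -> (25.751,14) [heading=0, draw]
BK 13: (25.751,14) -> (12.751,14) [heading=0, draw]
FD 12: (12.751,14) -> (24.751,14) [heading=0, draw]
LT 60: heading 0 -> 60
Final: pos=(24.751,14), heading=60, 12 segment(s) drawn
Segments drawn: 12

Answer: 12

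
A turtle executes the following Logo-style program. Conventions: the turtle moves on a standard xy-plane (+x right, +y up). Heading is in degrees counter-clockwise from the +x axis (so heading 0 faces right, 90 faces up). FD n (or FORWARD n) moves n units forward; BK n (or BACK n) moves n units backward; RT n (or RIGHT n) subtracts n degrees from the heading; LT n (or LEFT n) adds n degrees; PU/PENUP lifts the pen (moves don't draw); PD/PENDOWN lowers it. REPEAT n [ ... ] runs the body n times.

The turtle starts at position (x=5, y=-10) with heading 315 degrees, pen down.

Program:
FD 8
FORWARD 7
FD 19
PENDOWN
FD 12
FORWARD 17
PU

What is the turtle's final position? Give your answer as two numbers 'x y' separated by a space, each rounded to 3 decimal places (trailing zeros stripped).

Executing turtle program step by step:
Start: pos=(5,-10), heading=315, pen down
FD 8: (5,-10) -> (10.657,-15.657) [heading=315, draw]
FD 7: (10.657,-15.657) -> (15.607,-20.607) [heading=315, draw]
FD 19: (15.607,-20.607) -> (29.042,-34.042) [heading=315, draw]
PD: pen down
FD 12: (29.042,-34.042) -> (37.527,-42.527) [heading=315, draw]
FD 17: (37.527,-42.527) -> (49.548,-54.548) [heading=315, draw]
PU: pen up
Final: pos=(49.548,-54.548), heading=315, 5 segment(s) drawn

Answer: 49.548 -54.548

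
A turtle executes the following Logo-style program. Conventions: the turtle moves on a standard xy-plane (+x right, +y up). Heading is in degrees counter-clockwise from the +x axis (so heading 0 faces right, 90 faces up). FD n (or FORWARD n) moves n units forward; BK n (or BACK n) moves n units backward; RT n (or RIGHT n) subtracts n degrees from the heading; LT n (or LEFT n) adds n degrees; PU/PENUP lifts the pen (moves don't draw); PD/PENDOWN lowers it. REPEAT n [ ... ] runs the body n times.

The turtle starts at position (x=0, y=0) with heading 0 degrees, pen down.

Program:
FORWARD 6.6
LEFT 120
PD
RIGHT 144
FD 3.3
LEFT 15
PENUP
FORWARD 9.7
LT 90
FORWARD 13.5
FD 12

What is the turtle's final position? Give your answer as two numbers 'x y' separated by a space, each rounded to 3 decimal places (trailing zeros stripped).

Answer: 23.184 22.326

Derivation:
Executing turtle program step by step:
Start: pos=(0,0), heading=0, pen down
FD 6.6: (0,0) -> (6.6,0) [heading=0, draw]
LT 120: heading 0 -> 120
PD: pen down
RT 144: heading 120 -> 336
FD 3.3: (6.6,0) -> (9.615,-1.342) [heading=336, draw]
LT 15: heading 336 -> 351
PU: pen up
FD 9.7: (9.615,-1.342) -> (19.195,-2.86) [heading=351, move]
LT 90: heading 351 -> 81
FD 13.5: (19.195,-2.86) -> (21.307,10.474) [heading=81, move]
FD 12: (21.307,10.474) -> (23.184,22.326) [heading=81, move]
Final: pos=(23.184,22.326), heading=81, 2 segment(s) drawn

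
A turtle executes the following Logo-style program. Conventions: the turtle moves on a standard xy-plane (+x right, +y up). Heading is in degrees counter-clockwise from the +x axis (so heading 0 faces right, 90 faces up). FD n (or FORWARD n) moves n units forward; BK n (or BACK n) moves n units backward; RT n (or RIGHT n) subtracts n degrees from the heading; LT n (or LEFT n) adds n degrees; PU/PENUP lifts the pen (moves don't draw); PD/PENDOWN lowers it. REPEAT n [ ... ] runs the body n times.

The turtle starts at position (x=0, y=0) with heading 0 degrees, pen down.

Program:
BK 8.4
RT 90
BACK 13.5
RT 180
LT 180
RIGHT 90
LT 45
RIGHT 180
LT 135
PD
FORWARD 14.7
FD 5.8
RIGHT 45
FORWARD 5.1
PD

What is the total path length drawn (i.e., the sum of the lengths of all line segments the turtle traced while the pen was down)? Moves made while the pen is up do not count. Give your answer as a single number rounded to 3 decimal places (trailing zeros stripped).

Answer: 47.5

Derivation:
Executing turtle program step by step:
Start: pos=(0,0), heading=0, pen down
BK 8.4: (0,0) -> (-8.4,0) [heading=0, draw]
RT 90: heading 0 -> 270
BK 13.5: (-8.4,0) -> (-8.4,13.5) [heading=270, draw]
RT 180: heading 270 -> 90
LT 180: heading 90 -> 270
RT 90: heading 270 -> 180
LT 45: heading 180 -> 225
RT 180: heading 225 -> 45
LT 135: heading 45 -> 180
PD: pen down
FD 14.7: (-8.4,13.5) -> (-23.1,13.5) [heading=180, draw]
FD 5.8: (-23.1,13.5) -> (-28.9,13.5) [heading=180, draw]
RT 45: heading 180 -> 135
FD 5.1: (-28.9,13.5) -> (-32.506,17.106) [heading=135, draw]
PD: pen down
Final: pos=(-32.506,17.106), heading=135, 5 segment(s) drawn

Segment lengths:
  seg 1: (0,0) -> (-8.4,0), length = 8.4
  seg 2: (-8.4,0) -> (-8.4,13.5), length = 13.5
  seg 3: (-8.4,13.5) -> (-23.1,13.5), length = 14.7
  seg 4: (-23.1,13.5) -> (-28.9,13.5), length = 5.8
  seg 5: (-28.9,13.5) -> (-32.506,17.106), length = 5.1
Total = 47.5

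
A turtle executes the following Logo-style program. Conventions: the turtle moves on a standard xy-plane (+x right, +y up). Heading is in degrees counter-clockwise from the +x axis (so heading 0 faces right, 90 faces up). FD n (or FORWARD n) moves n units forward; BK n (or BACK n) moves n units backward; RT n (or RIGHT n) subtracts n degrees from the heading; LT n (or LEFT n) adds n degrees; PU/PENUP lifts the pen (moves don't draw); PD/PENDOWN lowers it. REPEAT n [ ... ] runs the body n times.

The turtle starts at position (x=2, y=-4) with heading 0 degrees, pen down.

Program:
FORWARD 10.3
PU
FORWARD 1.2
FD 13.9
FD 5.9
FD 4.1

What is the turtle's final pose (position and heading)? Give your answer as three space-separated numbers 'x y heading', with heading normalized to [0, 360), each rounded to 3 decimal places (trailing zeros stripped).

Executing turtle program step by step:
Start: pos=(2,-4), heading=0, pen down
FD 10.3: (2,-4) -> (12.3,-4) [heading=0, draw]
PU: pen up
FD 1.2: (12.3,-4) -> (13.5,-4) [heading=0, move]
FD 13.9: (13.5,-4) -> (27.4,-4) [heading=0, move]
FD 5.9: (27.4,-4) -> (33.3,-4) [heading=0, move]
FD 4.1: (33.3,-4) -> (37.4,-4) [heading=0, move]
Final: pos=(37.4,-4), heading=0, 1 segment(s) drawn

Answer: 37.4 -4 0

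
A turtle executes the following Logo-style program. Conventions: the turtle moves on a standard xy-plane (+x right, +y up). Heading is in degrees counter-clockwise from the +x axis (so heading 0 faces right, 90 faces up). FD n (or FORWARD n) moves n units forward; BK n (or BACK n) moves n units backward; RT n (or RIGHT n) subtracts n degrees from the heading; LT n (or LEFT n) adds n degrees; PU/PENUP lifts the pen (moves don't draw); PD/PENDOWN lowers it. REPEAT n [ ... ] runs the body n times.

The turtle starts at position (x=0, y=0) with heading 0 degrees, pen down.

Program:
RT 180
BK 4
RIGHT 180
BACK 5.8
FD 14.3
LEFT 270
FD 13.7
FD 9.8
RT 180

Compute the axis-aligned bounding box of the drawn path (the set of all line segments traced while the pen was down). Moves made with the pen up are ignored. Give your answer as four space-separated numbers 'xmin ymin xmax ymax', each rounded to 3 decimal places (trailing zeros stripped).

Answer: -1.8 -23.5 12.5 0

Derivation:
Executing turtle program step by step:
Start: pos=(0,0), heading=0, pen down
RT 180: heading 0 -> 180
BK 4: (0,0) -> (4,0) [heading=180, draw]
RT 180: heading 180 -> 0
BK 5.8: (4,0) -> (-1.8,0) [heading=0, draw]
FD 14.3: (-1.8,0) -> (12.5,0) [heading=0, draw]
LT 270: heading 0 -> 270
FD 13.7: (12.5,0) -> (12.5,-13.7) [heading=270, draw]
FD 9.8: (12.5,-13.7) -> (12.5,-23.5) [heading=270, draw]
RT 180: heading 270 -> 90
Final: pos=(12.5,-23.5), heading=90, 5 segment(s) drawn

Segment endpoints: x in {-1.8, 0, 4, 12.5}, y in {-23.5, -13.7, 0, 0, 0, 0}
xmin=-1.8, ymin=-23.5, xmax=12.5, ymax=0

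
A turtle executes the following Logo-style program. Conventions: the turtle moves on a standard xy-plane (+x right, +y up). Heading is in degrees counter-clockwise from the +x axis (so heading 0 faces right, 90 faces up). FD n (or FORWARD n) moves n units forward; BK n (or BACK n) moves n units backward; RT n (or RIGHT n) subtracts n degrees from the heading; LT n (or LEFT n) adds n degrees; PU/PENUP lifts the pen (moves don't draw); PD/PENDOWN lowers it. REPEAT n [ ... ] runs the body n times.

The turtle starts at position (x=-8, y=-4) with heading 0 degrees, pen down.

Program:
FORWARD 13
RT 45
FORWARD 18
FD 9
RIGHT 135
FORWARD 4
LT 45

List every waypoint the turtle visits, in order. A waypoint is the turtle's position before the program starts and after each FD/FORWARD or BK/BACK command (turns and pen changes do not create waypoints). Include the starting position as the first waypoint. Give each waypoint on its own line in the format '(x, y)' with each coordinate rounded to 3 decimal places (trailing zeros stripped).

Answer: (-8, -4)
(5, -4)
(17.728, -16.728)
(24.092, -23.092)
(20.092, -23.092)

Derivation:
Executing turtle program step by step:
Start: pos=(-8,-4), heading=0, pen down
FD 13: (-8,-4) -> (5,-4) [heading=0, draw]
RT 45: heading 0 -> 315
FD 18: (5,-4) -> (17.728,-16.728) [heading=315, draw]
FD 9: (17.728,-16.728) -> (24.092,-23.092) [heading=315, draw]
RT 135: heading 315 -> 180
FD 4: (24.092,-23.092) -> (20.092,-23.092) [heading=180, draw]
LT 45: heading 180 -> 225
Final: pos=(20.092,-23.092), heading=225, 4 segment(s) drawn
Waypoints (5 total):
(-8, -4)
(5, -4)
(17.728, -16.728)
(24.092, -23.092)
(20.092, -23.092)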